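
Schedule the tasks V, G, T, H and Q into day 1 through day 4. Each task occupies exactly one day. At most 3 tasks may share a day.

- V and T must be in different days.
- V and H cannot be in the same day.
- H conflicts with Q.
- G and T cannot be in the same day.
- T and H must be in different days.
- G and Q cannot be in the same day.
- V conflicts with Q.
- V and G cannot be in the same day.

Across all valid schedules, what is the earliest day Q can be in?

Q at day 1 is achievable: H -> day 3, Q -> day 1, G -> day 3, V -> day 2, T -> day 1.

day 1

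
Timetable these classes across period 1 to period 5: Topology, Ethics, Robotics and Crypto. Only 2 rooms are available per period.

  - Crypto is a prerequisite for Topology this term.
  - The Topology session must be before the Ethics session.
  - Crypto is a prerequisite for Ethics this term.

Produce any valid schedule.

Robotics=period 1, Crypto=period 1, Topology=period 2, Ethics=period 3

Checking: Crypto(period 1) before Topology(period 2); Crypto(period 1) before Ethics(period 3); Topology(period 2) before Ethics(period 3); max 2 per period (cap 2).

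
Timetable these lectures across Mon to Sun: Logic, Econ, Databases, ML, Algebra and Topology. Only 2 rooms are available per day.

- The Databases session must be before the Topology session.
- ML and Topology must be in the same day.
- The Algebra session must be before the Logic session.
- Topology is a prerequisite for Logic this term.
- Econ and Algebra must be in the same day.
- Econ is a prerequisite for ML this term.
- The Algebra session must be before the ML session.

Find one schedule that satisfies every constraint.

Databases in Tue, Algebra in Mon, Econ in Mon, Logic in Thu, ML in Wed, Topology in Wed

Checking: Topology(Wed) before Logic(Thu); Algebra(Mon) before Logic(Thu); Econ(Mon) before ML(Wed); Algebra(Mon) before ML(Wed); Databases(Tue) before Topology(Wed); Econ = Algebra = Mon; ML = Topology = Wed; max 2 per day (cap 2).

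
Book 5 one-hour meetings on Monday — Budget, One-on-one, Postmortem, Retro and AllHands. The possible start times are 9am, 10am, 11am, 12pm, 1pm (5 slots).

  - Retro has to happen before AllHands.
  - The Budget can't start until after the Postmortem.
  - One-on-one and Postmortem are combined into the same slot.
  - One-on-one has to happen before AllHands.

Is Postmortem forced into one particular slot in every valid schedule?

No

Postmortem can be 9am (e.g. One-on-one -> 9am; Postmortem -> 9am; AllHands -> 10am; Retro -> 9am; Budget -> 10am) or 10am (e.g. One-on-one -> 10am, Postmortem -> 10am, Budget -> 11am, AllHands -> 11am, Retro -> 9am).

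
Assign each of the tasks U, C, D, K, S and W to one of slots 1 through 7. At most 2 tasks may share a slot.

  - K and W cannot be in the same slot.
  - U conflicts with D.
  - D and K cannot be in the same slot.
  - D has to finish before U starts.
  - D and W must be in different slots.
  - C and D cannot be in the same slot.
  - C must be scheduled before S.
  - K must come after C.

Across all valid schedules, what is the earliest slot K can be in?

Precedence pushes K to at least 2.
K at 2 is achievable: U -> 4, K -> 2, D -> 3, W -> 1, S -> 2, C -> 1.

2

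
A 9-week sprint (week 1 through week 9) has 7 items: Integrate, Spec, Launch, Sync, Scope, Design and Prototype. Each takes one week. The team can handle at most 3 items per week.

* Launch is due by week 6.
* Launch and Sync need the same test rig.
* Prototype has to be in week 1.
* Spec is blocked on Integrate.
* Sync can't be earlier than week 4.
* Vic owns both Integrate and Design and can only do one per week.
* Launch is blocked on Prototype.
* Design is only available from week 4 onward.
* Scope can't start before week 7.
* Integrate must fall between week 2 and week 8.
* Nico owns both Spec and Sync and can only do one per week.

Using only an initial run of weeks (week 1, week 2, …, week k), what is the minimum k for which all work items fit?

7

The precedence chain requires at least 2 distinct weeks.
With at most 3 per week and 7 work items, at least 3 weeks are needed.
Scope can't be placed before week 7, so the schedule must run through at least week 7.
7 works (last occupied week: week 7): for example Spec -> week 3, Prototype -> week 1, Scope -> week 7, Sync -> week 4, Launch -> week 2, Integrate -> week 2, Design -> week 4.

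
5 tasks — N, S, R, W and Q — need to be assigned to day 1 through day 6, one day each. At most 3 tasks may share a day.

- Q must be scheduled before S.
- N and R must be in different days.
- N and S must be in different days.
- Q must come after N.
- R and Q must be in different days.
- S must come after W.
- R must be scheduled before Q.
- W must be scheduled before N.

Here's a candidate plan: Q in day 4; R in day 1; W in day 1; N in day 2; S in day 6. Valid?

Valid

N and S must be in different days — holds.
W must be scheduled before N — holds.
N and R must be in different days — holds.
S must come after W — holds.
Q must come after N — holds.
Q must be scheduled before S — holds.
At most 3 tasks may share a day — holds.
R must be scheduled before Q — holds.
R and Q must be in different days — holds.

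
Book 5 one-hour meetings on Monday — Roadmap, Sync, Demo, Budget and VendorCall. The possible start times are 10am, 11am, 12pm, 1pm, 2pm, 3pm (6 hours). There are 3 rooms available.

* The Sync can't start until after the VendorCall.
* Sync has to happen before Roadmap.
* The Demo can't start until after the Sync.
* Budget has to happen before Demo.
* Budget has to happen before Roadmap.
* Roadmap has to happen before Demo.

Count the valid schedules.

Splitting on Roadmap: it can be 12pm (6), 1pm (18), 2pm (24). Listing each branch's schedules as (Sync, Demo, Budget, VendorCall):
Roadmap=12pm: (11am,1pm,10am,10am) (11am,1pm,11am,10am) (11am,2pm,10am,10am) (11am,2pm,11am,10am) (11am,3pm,10am,10am) (11am,3pm,11am,10am) — 6.
Roadmap=1pm: (11am,2pm,10am,10am) (11am,2pm,11am,10am) (11am,2pm,12pm,10am) (11am,3pm,10am,10am) (11am,3pm,11am,10am) (11am,3pm,12pm,10am) (12pm,2pm,10am,10am) (12pm,2pm,10am,11am) (12pm,2pm,11am,10am) (12pm,2pm,11am,11am) (12pm,2pm,12pm,10am) (12pm,2pm,12pm,11am) (12pm,3pm,10am,10am) (12pm,3pm,10am,11am) (12pm,3pm,11am,10am) (12pm,3pm,11am,11am) (12pm,3pm,12pm,10am) (12pm,3pm,12pm,11am) — 18.
Roadmap=2pm: (11am,3pm,10am,10am) (11am,3pm,11am,10am) (11am,3pm,12pm,10am) (11am,3pm,1pm,10am) (12pm,3pm,10am,10am) (12pm,3pm,10am,11am) (12pm,3pm,11am,10am) (12pm,3pm,11am,11am) (12pm,3pm,12pm,10am) (12pm,3pm,12pm,11am) (12pm,3pm,1pm,10am) (12pm,3pm,1pm,11am) (1pm,3pm,10am,10am) (1pm,3pm,10am,11am) (1pm,3pm,10am,12pm) (1pm,3pm,11am,10am) (1pm,3pm,11am,11am) (1pm,3pm,11am,12pm) (1pm,3pm,12pm,10am) (1pm,3pm,12pm,11am) (1pm,3pm,12pm,12pm) (1pm,3pm,1pm,10am) (1pm,3pm,1pm,11am) (1pm,3pm,1pm,12pm) — 24.
Summing: 6 + 18 + 24 = 48.

48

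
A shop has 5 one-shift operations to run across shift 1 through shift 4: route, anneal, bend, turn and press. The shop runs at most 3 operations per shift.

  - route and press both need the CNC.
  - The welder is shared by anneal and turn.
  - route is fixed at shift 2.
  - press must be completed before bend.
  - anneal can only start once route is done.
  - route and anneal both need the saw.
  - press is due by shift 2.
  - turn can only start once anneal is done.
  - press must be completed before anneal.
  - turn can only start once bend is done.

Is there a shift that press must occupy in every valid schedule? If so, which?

press's window is shift 1–shift 2.
route is fixed at shift 2, and press can't share a shift with route.
So press must be shift 1.

shift 1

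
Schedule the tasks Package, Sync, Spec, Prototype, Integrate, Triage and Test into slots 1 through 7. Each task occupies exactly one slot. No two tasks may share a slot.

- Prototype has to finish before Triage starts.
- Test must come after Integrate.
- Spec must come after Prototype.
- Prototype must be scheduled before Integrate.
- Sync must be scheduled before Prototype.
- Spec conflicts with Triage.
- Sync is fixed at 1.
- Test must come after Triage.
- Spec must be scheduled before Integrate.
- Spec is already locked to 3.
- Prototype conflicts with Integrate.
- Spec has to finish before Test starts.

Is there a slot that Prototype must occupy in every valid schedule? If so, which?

2

Sync is fixed at 1 and must come before Prototype, so Prototype is at least 2.
Spec is fixed at 3 and must come after Prototype, so Prototype is at most 2.
So Prototype must be 2.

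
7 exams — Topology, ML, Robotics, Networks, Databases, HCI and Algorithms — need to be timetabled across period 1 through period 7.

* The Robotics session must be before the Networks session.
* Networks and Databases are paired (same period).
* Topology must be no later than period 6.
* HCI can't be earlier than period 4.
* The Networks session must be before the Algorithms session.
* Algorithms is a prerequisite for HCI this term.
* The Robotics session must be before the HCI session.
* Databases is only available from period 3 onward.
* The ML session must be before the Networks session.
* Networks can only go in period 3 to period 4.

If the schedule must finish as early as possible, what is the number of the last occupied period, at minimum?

period 5

The precedence chain requires at least 4 distinct periods.
Propagating the time windows through the other constraints, HCI can't land before period 5, so the schedule must run through at least period 5.
5 works (last occupied period: period 5): for example HCI in period 5, Databases in period 3, Topology in period 1, ML in period 1, Algorithms in period 4, Robotics in period 1, Networks in period 3.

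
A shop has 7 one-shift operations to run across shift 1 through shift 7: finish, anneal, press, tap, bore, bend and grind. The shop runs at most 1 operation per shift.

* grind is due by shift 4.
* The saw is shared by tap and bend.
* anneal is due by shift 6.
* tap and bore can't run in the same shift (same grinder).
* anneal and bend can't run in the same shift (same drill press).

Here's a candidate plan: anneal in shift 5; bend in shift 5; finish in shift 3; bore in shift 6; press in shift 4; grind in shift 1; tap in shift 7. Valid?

No. anneal and bend can't run in the same shift (same drill press) is not satisfied.

anneal and bend can't run in the same shift (same drill press) — violated.
The saw is shared by tap and bend — holds.
tap and bore can't run in the same shift (same grinder) — holds.
grind is due by shift 4 — holds.
The shop runs at most 1 operation per shift — violated.
anneal is due by shift 6 — holds.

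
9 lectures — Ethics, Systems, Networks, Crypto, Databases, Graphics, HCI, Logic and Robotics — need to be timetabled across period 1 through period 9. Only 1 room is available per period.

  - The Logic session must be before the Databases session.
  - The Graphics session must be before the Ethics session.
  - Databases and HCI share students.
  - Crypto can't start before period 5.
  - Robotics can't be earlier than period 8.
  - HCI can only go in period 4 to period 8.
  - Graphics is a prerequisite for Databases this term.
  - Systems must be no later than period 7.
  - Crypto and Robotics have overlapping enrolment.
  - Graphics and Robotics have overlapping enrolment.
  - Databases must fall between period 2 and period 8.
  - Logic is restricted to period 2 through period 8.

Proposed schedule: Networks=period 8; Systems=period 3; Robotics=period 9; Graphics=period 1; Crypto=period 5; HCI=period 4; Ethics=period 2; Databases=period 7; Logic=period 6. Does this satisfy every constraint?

Valid

Systems must be no later than period 7 — holds.
Crypto can't start before period 5 — holds.
Graphics and Robotics have overlapping enrolment — holds.
Robotics can't be earlier than period 8 — holds.
Only 1 room is available per period — holds.
Crypto and Robotics have overlapping enrolment — holds.
The Logic session must be before the Databases session — holds.
Graphics is a prerequisite for Databases this term — holds.
The Graphics session must be before the Ethics session — holds.
Databases must fall between period 2 and period 8 — holds.
HCI can only go in period 4 to period 8 — holds.
Databases and HCI share students — holds.
Logic is restricted to period 2 through period 8 — holds.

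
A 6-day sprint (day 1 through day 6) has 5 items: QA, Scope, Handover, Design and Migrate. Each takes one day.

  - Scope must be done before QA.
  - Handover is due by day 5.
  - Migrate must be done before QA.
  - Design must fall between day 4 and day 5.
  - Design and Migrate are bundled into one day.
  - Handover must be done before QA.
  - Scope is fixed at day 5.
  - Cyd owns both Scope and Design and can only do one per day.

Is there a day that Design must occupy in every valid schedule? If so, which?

Design's window is day 4–day 5.
Scope is fixed at day 5, and Design can't share a day with Scope.
So Design must be day 4.

day 4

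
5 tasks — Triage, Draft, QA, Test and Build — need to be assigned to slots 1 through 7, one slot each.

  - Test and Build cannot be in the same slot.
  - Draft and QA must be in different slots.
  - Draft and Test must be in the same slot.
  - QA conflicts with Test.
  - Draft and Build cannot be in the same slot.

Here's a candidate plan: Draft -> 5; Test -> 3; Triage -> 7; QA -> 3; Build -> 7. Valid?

Draft and QA must be in different slots — holds.
Test and Build cannot be in the same slot — holds.
Draft and Build cannot be in the same slot — holds.
QA conflicts with Test — violated.
Draft and Test must be in the same slot — violated.

Invalid. Draft and Test must be in the same slot.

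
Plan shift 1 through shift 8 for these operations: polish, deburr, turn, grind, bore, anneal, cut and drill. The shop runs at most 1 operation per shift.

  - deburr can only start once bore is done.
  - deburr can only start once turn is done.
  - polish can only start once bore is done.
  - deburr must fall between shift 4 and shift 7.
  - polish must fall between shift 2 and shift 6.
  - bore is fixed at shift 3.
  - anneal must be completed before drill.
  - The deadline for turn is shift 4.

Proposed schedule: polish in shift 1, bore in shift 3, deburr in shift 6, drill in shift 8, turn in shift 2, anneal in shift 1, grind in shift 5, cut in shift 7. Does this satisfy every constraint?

anneal must be completed before drill — holds.
deburr can only start once turn is done — holds.
The deadline for turn is shift 4 — holds.
polish must fall between shift 2 and shift 6 — violated.
bore is fixed at shift 3 — holds.
deburr must fall between shift 4 and shift 7 — holds.
The shop runs at most 1 operation per shift — violated.
deburr can only start once bore is done — holds.
polish can only start once bore is done — violated.

No — it violates: polish must fall between shift 2 and shift 6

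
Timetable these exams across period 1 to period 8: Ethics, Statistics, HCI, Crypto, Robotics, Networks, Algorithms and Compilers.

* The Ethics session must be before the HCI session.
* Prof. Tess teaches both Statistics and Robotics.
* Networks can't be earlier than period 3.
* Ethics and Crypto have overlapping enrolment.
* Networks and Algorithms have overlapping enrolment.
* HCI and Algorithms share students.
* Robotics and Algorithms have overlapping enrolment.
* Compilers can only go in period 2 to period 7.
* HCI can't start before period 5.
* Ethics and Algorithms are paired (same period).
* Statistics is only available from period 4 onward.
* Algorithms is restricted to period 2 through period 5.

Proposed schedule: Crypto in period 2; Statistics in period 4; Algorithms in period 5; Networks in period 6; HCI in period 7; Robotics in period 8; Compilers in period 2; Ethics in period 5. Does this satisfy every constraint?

Yes, all constraints hold

Algorithms is restricted to period 2 through period 5 — holds.
Statistics is only available from period 4 onward — holds.
Prof. Tess teaches both Statistics and Robotics — holds.
Compilers can only go in period 2 to period 7 — holds.
Ethics and Crypto have overlapping enrolment — holds.
Networks can't be earlier than period 3 — holds.
The Ethics session must be before the HCI session — holds.
Networks and Algorithms have overlapping enrolment — holds.
HCI can't start before period 5 — holds.
Ethics and Algorithms are paired (same period) — holds.
Robotics and Algorithms have overlapping enrolment — holds.
HCI and Algorithms share students — holds.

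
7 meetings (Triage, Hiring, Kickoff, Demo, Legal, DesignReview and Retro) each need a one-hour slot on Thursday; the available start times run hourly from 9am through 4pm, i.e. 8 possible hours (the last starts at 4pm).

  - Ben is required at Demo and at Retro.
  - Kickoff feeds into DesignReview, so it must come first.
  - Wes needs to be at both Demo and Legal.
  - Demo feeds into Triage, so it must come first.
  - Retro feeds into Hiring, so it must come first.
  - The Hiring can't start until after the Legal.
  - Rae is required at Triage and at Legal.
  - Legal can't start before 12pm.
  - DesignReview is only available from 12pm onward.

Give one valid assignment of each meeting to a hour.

Legal in 12pm; Kickoff in 9am; Hiring in 1pm; Demo in 9am; Triage in 10am; DesignReview in 12pm; Retro in 10am

Checking: Retro(10am) before Hiring(1pm); Kickoff(9am) before DesignReview(12pm); Legal(12pm) before Hiring(1pm); Demo(9am) before Triage(10am); Demo(9am) != Legal(12pm); Triage(10am) != Legal(12pm); Demo(9am) != Retro(10am); DesignReview=12pm in [12pm,4pm]; Legal=12pm in [12pm,4pm].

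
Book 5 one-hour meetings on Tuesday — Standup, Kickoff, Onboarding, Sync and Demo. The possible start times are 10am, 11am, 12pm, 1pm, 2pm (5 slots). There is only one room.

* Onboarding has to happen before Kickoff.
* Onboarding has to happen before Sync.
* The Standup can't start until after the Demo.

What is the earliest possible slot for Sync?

11am

Precedence pushes Sync to at least 11am.
Sync at 11am is achievable: Kickoff in 2pm, Demo in 12pm, Sync in 11am, Standup in 1pm, Onboarding in 10am.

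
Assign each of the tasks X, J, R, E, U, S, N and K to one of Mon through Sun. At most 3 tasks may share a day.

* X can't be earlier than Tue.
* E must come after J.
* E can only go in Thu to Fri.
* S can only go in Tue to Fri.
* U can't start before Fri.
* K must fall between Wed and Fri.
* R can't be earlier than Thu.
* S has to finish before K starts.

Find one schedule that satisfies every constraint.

N in Mon; X in Tue; S in Tue; K in Wed; E in Thu; J in Mon; R in Thu; U in Fri

Checking: J(Mon) before E(Thu); S(Tue) before K(Wed); U=Fri in [Fri,Sun]; K=Wed in [Wed,Fri]; E=Thu in [Thu,Fri]; R=Thu in [Thu,Sun]; X=Tue in [Tue,Sun]; S=Tue in [Tue,Fri]; max 2 per day (cap 3).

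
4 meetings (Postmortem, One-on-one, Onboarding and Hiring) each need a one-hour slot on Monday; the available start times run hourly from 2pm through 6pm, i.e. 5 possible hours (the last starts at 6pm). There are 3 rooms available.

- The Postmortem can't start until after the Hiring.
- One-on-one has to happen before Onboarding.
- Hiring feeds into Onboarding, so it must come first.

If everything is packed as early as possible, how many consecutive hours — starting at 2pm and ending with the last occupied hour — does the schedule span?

The precedence chain requires at least 2 distinct hours.
With at most 3 per hour and 4 meetings, at least 2 hours are needed.
2 works (last occupied hour: 3pm): for example Onboarding -> 3pm; Postmortem -> 3pm; One-on-one -> 2pm; Hiring -> 2pm.

2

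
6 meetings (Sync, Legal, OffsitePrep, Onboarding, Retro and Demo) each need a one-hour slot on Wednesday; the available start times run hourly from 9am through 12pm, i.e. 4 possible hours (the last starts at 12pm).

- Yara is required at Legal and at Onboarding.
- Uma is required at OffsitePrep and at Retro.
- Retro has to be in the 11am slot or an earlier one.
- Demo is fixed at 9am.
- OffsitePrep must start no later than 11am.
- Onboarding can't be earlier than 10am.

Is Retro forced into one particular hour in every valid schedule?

Retro can be 9am (e.g. Retro=9am; Onboarding=10am; Demo=9am; Legal=9am; Sync=9am; OffsitePrep=10am) or 10am (e.g. Demo -> 9am; Onboarding -> 10am; Legal -> 9am; Sync -> 9am; Retro -> 10am; OffsitePrep -> 9am).

No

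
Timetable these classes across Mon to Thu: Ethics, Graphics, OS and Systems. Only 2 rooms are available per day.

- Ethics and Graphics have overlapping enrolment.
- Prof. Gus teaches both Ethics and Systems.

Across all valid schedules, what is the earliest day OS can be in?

Mon

OS at Mon is achievable: Graphics=Tue; Ethics=Mon; Systems=Tue; OS=Mon.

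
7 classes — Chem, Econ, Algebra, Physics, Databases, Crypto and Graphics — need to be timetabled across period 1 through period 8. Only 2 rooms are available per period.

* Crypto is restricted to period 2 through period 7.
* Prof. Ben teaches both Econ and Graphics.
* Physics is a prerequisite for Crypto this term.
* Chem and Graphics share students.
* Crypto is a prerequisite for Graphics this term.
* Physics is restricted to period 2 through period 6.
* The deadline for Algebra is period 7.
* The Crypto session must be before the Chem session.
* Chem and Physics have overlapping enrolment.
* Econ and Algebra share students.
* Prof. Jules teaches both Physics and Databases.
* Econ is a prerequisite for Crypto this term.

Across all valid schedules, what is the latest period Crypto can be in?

period 6

Crypto is available from period 2; precedence pushes Crypto to at least period 3; Crypto's own window allows nothing later than period 7.
Crypto at period 6 is achievable: Databases -> period 1, Econ -> period 2, Crypto -> period 6, Algebra -> period 1, Chem -> period 7, Graphics -> period 8, Physics -> period 2.
Nothing later works — the conflict and capacity constraints rule out every period after period 6.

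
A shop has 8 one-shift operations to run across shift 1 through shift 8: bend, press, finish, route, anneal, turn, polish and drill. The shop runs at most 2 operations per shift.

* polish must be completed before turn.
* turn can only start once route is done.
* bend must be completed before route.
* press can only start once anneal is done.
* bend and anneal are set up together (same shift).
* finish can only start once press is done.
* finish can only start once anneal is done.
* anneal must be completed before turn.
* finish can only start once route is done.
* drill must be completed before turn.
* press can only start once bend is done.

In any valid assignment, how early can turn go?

Precedence pushes turn to at least shift 3.
turn at shift 4 is achievable: anneal in shift 1, polish in shift 3, drill in shift 3, finish in shift 4, route in shift 2, turn in shift 4, press in shift 2, bend in shift 1.
Nothing earlier works — the capacity limit rule out every shift before shift 4.

shift 4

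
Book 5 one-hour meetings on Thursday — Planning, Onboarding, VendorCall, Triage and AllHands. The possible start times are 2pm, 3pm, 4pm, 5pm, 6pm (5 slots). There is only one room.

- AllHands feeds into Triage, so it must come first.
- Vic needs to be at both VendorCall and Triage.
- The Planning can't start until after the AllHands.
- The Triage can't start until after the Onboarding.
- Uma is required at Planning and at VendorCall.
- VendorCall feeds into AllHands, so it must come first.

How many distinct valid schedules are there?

7

Splitting on Planning: it can be 4pm (1), 5pm (3), 6pm (3). Listing each branch's schedules as (Onboarding, VendorCall, Triage, AllHands):
Planning=4pm: (5pm,2pm,6pm,3pm) — 1.
Planning=5pm: (2pm,3pm,6pm,4pm) (3pm,2pm,6pm,4pm) (4pm,2pm,6pm,3pm) — 3.
Planning=6pm: (2pm,3pm,5pm,4pm) (3pm,2pm,5pm,4pm) (4pm,2pm,5pm,3pm) — 3.
Summing: 1 + 3 + 3 = 7.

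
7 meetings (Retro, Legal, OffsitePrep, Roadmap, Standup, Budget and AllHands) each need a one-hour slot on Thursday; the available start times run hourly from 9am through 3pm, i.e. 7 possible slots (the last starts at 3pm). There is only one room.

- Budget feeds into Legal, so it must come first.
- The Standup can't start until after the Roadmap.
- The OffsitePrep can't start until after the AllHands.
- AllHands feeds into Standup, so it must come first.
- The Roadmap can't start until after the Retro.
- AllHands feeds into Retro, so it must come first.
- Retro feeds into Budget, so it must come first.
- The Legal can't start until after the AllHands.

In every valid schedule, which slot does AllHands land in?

9am

Downstream work caps AllHands at 12pm.
So AllHands is pinned to 9am.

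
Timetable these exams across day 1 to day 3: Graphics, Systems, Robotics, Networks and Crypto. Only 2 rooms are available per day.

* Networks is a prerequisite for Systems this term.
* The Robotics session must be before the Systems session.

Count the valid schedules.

21

Splitting on Graphics: it can be day 1 (6), day 2 (7), day 3 (8). Listing each branch's schedules as (Systems, Robotics, Networks, Crypto) by day number:
Graphics=day 1: (3,1,2,2) (3,1,2,3) (3,2,1,2) (3,2,1,3) (3,2,2,1) (3,2,2,3) — 6.
Graphics=day 2: (2,1,1,3) (3,1,1,2) (3,1,1,3) (3,1,2,1) (3,1,2,3) (3,2,1,1) (3,2,1,3) — 7.
Graphics=day 3: (2,1,1,2) (2,1,1,3) (3,1,1,2) (3,1,2,1) (3,1,2,2) (3,2,1,1) (3,2,1,2) (3,2,2,1) — 8.
Summing: 6 + 7 + 8 = 21.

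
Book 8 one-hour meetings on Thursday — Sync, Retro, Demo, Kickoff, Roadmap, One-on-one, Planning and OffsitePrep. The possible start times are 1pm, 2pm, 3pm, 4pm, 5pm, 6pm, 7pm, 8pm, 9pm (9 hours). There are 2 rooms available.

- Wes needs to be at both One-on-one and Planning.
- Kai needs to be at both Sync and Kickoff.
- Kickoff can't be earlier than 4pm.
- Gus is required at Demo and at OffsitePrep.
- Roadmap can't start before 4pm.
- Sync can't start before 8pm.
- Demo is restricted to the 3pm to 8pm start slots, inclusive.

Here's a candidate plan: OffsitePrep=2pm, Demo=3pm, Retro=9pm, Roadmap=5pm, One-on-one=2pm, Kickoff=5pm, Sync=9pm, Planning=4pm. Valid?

Kickoff can't be earlier than 4pm — holds.
There are 2 rooms available — holds.
Kai needs to be at both Sync and Kickoff — holds.
Roadmap can't start before 4pm — holds.
Gus is required at Demo and at OffsitePrep — holds.
Demo is restricted to the 3pm to 8pm start slots, inclusive — holds.
Sync can't start before 8pm — holds.
Wes needs to be at both One-on-one and Planning — holds.

Valid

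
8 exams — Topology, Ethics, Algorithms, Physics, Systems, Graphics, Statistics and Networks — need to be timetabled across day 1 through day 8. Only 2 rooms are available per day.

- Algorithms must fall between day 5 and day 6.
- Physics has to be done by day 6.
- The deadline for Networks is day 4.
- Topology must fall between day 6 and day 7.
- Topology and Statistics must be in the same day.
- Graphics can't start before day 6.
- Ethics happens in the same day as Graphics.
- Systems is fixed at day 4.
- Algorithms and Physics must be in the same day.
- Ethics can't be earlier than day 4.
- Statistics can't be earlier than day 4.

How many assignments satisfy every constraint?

Splitting on Topology: it can be day 6 (8), day 7 (12). Listing each branch's schedules as (Ethics, Algorithms, Physics, Systems, Graphics, Statistics, Networks) by day number:
Topology=day 6: (7,5,5,4,7,6,1) (7,5,5,4,7,6,2) (7,5,5,4,7,6,3) (7,5,5,4,7,6,4) (8,5,5,4,8,6,1) (8,5,5,4,8,6,2) (8,5,5,4,8,6,3) (8,5,5,4,8,6,4) — 8.
Topology=day 7: (6,5,5,4,6,7,1) (6,5,5,4,6,7,2) (6,5,5,4,6,7,3) (6,5,5,4,6,7,4) (8,5,5,4,8,7,1) (8,5,5,4,8,7,2) (8,5,5,4,8,7,3) (8,5,5,4,8,7,4) (8,6,6,4,8,7,1) (8,6,6,4,8,7,2) (8,6,6,4,8,7,3) (8,6,6,4,8,7,4) — 12.
Summing: 8 + 12 = 20.

20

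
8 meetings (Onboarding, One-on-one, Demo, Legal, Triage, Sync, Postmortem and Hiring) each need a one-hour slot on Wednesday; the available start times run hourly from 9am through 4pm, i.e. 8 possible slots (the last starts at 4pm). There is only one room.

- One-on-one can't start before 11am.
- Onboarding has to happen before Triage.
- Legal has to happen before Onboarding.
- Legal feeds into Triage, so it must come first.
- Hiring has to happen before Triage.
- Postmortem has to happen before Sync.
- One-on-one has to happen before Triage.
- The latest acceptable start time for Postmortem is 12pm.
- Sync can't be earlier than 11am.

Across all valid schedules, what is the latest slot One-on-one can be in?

One-on-one is available from 11am; downstream work caps One-on-one at 3pm.
One-on-one at 3pm is achievable: Triage=4pm, Demo=2pm, Hiring=1pm, Postmortem=9am, Onboarding=12pm, Sync=11am, Legal=10am, One-on-one=3pm.

3pm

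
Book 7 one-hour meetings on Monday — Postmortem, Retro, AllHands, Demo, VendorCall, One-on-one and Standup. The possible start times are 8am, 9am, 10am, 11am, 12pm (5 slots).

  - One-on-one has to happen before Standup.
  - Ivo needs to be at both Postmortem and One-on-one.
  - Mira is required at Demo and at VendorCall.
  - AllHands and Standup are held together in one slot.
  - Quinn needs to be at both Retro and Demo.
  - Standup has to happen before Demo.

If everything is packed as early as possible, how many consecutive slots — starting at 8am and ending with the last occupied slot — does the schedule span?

The precedence chain requires at least 3 distinct slots.
3 works (last occupied slot: 10am): for example Postmortem=9am; Demo=10am; Standup=9am; AllHands=9am; One-on-one=8am; VendorCall=8am; Retro=8am.

3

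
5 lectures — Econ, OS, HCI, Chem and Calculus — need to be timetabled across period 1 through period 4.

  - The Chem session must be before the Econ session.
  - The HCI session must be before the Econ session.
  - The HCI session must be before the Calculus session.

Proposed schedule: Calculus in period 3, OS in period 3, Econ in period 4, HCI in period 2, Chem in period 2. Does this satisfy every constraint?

The HCI session must be before the Calculus session — holds.
The HCI session must be before the Econ session — holds.
The Chem session must be before the Econ session — holds.

Yes, all constraints hold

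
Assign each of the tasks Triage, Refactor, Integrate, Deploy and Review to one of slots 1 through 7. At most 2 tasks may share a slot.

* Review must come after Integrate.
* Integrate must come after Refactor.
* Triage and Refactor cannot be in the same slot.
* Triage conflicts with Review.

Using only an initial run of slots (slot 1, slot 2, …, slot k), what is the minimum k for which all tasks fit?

The precedence chain requires at least 3 distinct slots.
With at most 2 per slot and 5 tasks, at least 3 slots are needed.
3 works (last occupied slot: 3): for example Integrate in 2, Triage in 2, Refactor in 1, Deploy in 1, Review in 3.

3 slots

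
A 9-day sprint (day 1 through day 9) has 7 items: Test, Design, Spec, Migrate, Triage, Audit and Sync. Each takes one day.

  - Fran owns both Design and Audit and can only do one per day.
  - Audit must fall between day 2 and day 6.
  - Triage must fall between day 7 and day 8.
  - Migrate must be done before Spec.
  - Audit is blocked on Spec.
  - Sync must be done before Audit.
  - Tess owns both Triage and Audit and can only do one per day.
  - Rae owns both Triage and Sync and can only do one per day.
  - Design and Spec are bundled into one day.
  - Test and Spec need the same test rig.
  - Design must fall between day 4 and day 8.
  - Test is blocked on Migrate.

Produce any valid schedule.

Sync -> day 1, Audit -> day 5, Design -> day 4, Spec -> day 4, Migrate -> day 1, Triage -> day 7, Test -> day 2

Checking: Migrate(day 1) before Spec(day 4); Spec(day 4) before Audit(day 5); Sync(day 1) before Audit(day 5); Migrate(day 1) before Test(day 2); Triage(day 7) != Sync(day 1); Test(day 2) != Spec(day 4); Design(day 4) != Audit(day 5); Triage(day 7) != Audit(day 5); Design = Spec = day 4; Audit=day 5 in [day 2,day 6]; Triage=day 7 in [day 7,day 8]; Design=day 4 in [day 4,day 8].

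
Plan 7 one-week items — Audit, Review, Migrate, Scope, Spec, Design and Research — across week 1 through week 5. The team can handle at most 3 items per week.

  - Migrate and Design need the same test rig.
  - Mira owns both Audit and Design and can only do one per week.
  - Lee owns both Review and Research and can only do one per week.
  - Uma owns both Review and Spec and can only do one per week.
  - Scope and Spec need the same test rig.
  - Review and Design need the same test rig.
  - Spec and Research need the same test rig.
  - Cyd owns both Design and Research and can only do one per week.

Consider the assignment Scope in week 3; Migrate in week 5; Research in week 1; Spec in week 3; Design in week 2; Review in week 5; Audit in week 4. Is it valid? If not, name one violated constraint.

No — it violates: Scope and Spec need the same test rig

Lee owns both Review and Research and can only do one per week — holds.
Mira owns both Audit and Design and can only do one per week — holds.
Scope and Spec need the same test rig — violated.
Cyd owns both Design and Research and can only do one per week — holds.
Spec and Research need the same test rig — holds.
Review and Design need the same test rig — holds.
Uma owns both Review and Spec and can only do one per week — holds.
Migrate and Design need the same test rig — holds.
The team can handle at most 3 items per week — holds.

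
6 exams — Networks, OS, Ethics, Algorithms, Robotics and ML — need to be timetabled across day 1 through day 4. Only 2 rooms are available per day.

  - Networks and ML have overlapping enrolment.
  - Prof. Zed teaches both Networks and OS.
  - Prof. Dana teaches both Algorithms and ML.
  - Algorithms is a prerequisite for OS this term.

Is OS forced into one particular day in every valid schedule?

No

OS can be day 2 (e.g. Ethics in day 2; OS in day 2; Algorithms in day 1; ML in day 3; Robotics in day 3; Networks in day 1) or day 3 (e.g. Ethics in day 2; ML in day 3; Algorithms in day 1; OS in day 3; Networks in day 1; Robotics in day 2).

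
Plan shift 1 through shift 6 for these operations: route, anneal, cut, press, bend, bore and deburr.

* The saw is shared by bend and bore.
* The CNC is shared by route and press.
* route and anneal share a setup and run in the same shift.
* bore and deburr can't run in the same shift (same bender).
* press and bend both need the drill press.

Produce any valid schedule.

deburr -> shift 1; press -> shift 2; route -> shift 1; cut -> shift 1; bend -> shift 1; anneal -> shift 1; bore -> shift 2

Checking: bore(shift 2) != deburr(shift 1); bend(shift 1) != bore(shift 2); press(shift 2) != bend(shift 1); route(shift 1) != press(shift 2); route = anneal = shift 1.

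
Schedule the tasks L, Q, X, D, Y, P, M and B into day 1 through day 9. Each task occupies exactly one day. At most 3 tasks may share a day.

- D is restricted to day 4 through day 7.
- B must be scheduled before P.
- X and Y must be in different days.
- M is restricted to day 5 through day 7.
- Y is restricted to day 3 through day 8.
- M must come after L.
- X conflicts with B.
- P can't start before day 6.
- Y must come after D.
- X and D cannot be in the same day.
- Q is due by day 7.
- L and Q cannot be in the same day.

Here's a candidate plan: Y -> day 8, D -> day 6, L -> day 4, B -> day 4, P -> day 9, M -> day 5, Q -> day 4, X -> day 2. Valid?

No. L and Q cannot be in the same day is not satisfied.

X conflicts with B — holds.
Y is restricted to day 3 through day 8 — holds.
M is restricted to day 5 through day 7 — holds.
At most 3 tasks may share a day — holds.
D is restricted to day 4 through day 7 — holds.
L and Q cannot be in the same day — violated.
P can't start before day 6 — holds.
X and D cannot be in the same day — holds.
M must come after L — holds.
Y must come after D — holds.
X and Y must be in different days — holds.
Q is due by day 7 — holds.
B must be scheduled before P — holds.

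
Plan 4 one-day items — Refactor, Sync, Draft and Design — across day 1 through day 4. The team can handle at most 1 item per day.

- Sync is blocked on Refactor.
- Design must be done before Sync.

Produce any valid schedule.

Sync=day 3; Draft=day 4; Design=day 2; Refactor=day 1

Checking: Refactor(day 1) before Sync(day 3); Design(day 2) before Sync(day 3); max 1 per day (cap 1).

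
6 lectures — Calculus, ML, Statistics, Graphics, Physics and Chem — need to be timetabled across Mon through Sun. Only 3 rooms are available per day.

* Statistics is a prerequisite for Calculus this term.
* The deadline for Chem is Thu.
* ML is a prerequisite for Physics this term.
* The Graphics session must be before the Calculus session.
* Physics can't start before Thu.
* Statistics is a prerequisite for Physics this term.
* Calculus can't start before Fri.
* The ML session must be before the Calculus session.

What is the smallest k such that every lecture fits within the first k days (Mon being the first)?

The precedence chain requires at least 2 distinct days.
With at most 3 per day and 6 lectures, at least 2 days are needed.
Calculus can't be placed before Fri — that is day 5 counting from Mon — so the schedule must run through at least 5 days.
5 works (last occupied day: Fri): for example Calculus=Fri, Graphics=Tue, ML=Mon, Statistics=Mon, Physics=Thu, Chem=Mon.

5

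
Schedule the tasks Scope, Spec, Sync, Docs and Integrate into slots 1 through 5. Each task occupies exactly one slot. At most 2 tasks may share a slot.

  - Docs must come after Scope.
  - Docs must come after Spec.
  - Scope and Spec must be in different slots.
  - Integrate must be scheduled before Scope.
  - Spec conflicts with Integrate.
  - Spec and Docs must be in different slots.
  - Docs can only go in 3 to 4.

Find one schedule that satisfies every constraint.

Sync in 1, Scope in 2, Docs in 4, Integrate in 1, Spec in 3

Checking: Scope(2) before Docs(4); Spec(3) before Docs(4); Integrate(1) before Scope(2); Spec(3) != Docs(4); Scope(2) != Spec(3); Spec(3) != Integrate(1); Docs=4 in [3,4]; max 2 per slot (cap 2).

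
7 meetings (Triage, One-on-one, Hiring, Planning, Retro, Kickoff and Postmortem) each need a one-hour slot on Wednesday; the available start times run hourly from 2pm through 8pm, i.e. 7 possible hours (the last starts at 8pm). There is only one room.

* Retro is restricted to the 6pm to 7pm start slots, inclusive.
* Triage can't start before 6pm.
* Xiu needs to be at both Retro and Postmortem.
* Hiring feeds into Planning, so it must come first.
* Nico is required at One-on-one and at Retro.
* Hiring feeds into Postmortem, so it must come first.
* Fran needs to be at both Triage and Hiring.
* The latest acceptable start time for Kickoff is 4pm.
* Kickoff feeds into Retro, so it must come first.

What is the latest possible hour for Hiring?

4pm

Downstream work caps Hiring at 7pm.
Hiring at 4pm is achievable: Triage in 7pm; Retro in 6pm; Kickoff in 2pm; Planning in 5pm; One-on-one in 3pm; Postmortem in 8pm; Hiring in 4pm.
Nothing later works — the conflict and capacity constraints rule out every hour after 4pm.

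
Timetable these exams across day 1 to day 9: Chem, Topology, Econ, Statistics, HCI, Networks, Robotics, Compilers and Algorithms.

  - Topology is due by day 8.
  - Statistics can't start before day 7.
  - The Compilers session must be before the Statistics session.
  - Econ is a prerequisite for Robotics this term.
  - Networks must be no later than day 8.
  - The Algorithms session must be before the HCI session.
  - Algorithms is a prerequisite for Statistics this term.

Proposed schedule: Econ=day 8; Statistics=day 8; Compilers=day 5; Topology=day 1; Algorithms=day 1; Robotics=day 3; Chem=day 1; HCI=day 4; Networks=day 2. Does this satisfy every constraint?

Statistics can't start before day 7 — holds.
Topology is due by day 8 — holds.
Econ is a prerequisite for Robotics this term — violated.
The Algorithms session must be before the HCI session — holds.
Networks must be no later than day 8 — holds.
Algorithms is a prerequisite for Statistics this term — holds.
The Compilers session must be before the Statistics session — holds.

No. Econ is a prerequisite for Robotics this term is not satisfied.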